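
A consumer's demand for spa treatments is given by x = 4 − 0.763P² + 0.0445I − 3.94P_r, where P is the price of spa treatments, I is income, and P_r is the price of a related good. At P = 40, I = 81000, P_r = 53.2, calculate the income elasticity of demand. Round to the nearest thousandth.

1.655

Substituting, x = 4 − 0.763(40)² + 0.0445(81000) − 3.94(53.2) = 4 − 1220.8 + 3604.5 − 209.608 = 2178.092.
∂x/∂I = +0.0445, so E_I = 0.0445·(81000/2178.092) ≈ 1.655.
E_I > 1: normal good (luxury).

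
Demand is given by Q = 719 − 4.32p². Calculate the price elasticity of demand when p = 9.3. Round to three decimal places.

-2.164

At p = 9.3, Q = 345.3632.
dQ/dp = −2·4.32·p = −80.352.
Point elasticity E = (dQ/dp)·(p/Q) = -80.352 × 9.3/345.3632 ≈ -2.164.
|E| > 1, so demand is elastic at this price.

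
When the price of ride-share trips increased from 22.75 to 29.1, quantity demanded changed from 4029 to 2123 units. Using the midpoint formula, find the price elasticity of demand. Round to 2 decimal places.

-2.53

%ΔQ = (2123 − 4029)/[(4029 + 2123)/2] = -1906/3076 ≈ -0.6196.
%Δp = (29.1 − 22.75)/[(22.75 + 29.1)/2] = 6.35/25.925 ≈ 0.2449.
Arc elasticity E = %ΔQ/%Δp ≈ -0.6196/0.2449 ≈ -2.53.
|E| > 1: demand is elastic over this range.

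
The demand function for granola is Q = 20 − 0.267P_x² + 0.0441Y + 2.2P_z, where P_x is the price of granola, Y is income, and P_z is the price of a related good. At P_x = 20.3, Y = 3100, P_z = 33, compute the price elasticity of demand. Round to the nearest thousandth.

-1.845

Substituting, Q = 20 − 0.267(20.3)² + 0.0441(3100) + 2.2(33) = 20 − 110.028 + 136.71 + 72.6 = 119.282.
∂Q/∂P_x = −2·0.267·P_x = -10.8402, so E_p = -10.8402·(20.3/119.282) ≈ -1.845.
|E_p| > 1: demand is elastic.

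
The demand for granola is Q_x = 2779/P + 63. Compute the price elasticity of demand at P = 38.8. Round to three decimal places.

At P = 38.8, Q_x = 134.6237.
dQ_x/dP = −2779/P² = −1.846.
Point elasticity E = (dQ_x/dP)·(P/Q_x) = -1.846 × 38.8/134.6237 ≈ -0.532.
|E| < 1, so demand is inelastic at this price.

-0.532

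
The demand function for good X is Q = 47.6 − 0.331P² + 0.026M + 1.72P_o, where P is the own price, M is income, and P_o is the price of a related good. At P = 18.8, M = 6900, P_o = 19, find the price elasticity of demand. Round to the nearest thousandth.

Substituting, Q = 47.6 − 0.331(18.8)² + 0.026(6900) + 1.72(19) = 47.6 − 116.9886 + 179.4 + 32.68 = 142.6914.
∂Q/∂P = −2·0.331·P = -12.4456, so E_p = -12.4456·(18.8/142.6914) ≈ -1.640.
|E_p| > 1: demand is elastic.

-1.640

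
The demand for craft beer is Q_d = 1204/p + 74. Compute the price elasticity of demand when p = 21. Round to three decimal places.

-0.437

At p = 21, Q_d = 131.3333.
dQ_d/dp = −1204/p² = −2.7302.
Point elasticity E = (dQ_d/dp)·(p/Q_d) = -2.7302 × 21/131.3333 ≈ -0.437.
|E| < 1, so demand is inelastic at this price.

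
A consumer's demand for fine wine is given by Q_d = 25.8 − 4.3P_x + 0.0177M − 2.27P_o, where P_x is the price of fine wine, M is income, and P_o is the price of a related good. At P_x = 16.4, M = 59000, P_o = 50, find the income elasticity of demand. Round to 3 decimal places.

1.179

At the given point, Q_d = 25.8 − 4.3(16.4) + 0.0177(59000) − 2.27(50) = 25.8 − 70.52 + 1044.3 − 113.5 = 886.08.
∂Q_d/∂M = +0.0177, so E_I = 0.0177·(59000/886.08) ≈ 1.179.
E_I > 1: normal good (luxury).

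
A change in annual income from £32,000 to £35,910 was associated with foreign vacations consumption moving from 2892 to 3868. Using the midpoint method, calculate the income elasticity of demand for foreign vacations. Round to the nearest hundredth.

2.51

%ΔQ = (3868 − 2892)/[(2892+3868)/2] = 976/3380 ≈ 0.2888.
%ΔY = (35,910 − 32,000)/[(32,000+35,910)/2] = 3910/33955 ≈ 0.1152.
E_I = %ΔQ/%ΔY ≈ 2.51.
E_I > 1: normal good (luxury).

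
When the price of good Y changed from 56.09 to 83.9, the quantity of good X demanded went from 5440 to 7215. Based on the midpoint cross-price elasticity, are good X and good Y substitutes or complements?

%ΔQ_x = (7215 − 5440)/[(5440+7215)/2] = 1775/6327.5 ≈ 0.2805.
%ΔP_y = (83.9 − 56.09)/[(56.09+83.9)/2] ≈ 0.3973.
E_xy = 0.2805/0.3973 ≈ 0.706.
E_xy > 0, so the goods are substitutes.

substitutes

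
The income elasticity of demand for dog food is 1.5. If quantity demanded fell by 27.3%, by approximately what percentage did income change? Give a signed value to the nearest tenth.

%ΔQ ≈ E × %ΔI ⇒ %ΔI = %ΔQ / E = (-27.3%)/(1.5) = -18.2%.

-18.2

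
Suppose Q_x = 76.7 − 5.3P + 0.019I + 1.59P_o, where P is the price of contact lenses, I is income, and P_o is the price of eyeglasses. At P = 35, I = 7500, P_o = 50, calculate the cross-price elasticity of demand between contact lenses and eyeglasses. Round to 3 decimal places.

First evaluate Q_x: 76.7 − 5.3(35) + 0.019(7500) + 1.59(50) = 76.7 − 185.5 + 142.5 + 79.5 = 113.2.
∂Q_x/∂P_o = +1.59, so E_xy = 1.59·(50/113.2) ≈ 0.702.
E_xy > 0: the goods are substitutes.

0.702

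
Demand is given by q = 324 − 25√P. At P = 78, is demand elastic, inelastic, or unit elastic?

At P = 78, q = 103.206.
dq/dP = −25/(2√P) = −25/(2·8.8318).
Point elasticity E = (dq/dP)·(P/q) = -1.4153 × 78/103.206 ≈ -1.070.
|E| ≈ 1.070 > 1, so demand is elastic.

elastic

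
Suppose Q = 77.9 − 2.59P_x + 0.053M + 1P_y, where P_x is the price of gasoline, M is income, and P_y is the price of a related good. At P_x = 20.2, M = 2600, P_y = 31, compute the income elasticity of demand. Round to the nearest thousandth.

Evaluating quantity at (P_x, M, P_y) gives Q = 77.9 − 2.59(20.2) + 0.053(2600) + 1(31) = 77.9 − 52.318 + 137.8 + 31 = 194.382.
∂Q/∂M = +0.053, so E_I = 0.053·(2600/194.382) ≈ 0.709.
E_I ∈ (0,1): normal good (necessity).

0.709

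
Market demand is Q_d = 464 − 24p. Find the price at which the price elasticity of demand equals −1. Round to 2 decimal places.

9.67

For linear demand Q_d = a − bp, E = −bp/(a − bp). |E| = 1 ⇒ bp = a − bp ⇒ p = a/(2b).
p = 464/(2·24) ≈ 9.67.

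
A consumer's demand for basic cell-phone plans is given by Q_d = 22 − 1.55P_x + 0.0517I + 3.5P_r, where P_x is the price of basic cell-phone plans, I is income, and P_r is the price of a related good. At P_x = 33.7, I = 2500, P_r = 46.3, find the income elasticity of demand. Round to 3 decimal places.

At the given point, Q_d = 22 − 1.55(33.7) + 0.0517(2500) + 3.5(46.3) = 22 − 52.235 + 129.25 + 162.05 = 261.065.
∂Q_d/∂I = +0.0517, so E_I = 0.0517·(2500/261.065) ≈ 0.495.
E_I ∈ (0,1): normal good (necessity).

0.495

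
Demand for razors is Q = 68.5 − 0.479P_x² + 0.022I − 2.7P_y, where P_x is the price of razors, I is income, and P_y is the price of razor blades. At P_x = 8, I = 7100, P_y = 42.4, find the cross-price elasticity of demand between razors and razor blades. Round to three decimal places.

-1.439

Evaluating quantity at (P_x, I, P_y) gives Q = 68.5 − 0.479(8)² + 0.022(7100) − 2.7(42.4) = 68.5 − 30.656 + 156.2 − 114.48 = 79.564.
∂Q/∂P_y = −2.7, so E_xy = -2.7·(42.4/79.564) ≈ -1.439.
E_xy < 0: the goods are complements.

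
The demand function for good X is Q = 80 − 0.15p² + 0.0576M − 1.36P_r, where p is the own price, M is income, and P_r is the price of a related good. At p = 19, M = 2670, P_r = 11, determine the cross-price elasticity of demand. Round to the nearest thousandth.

At the given point, Q = 80 − 0.15(19)² + 0.0576(2670) − 1.36(11) = 80 − 54.15 + 153.792 − 14.96 = 164.682.
∂Q/∂P_r = −1.36, so E_xy = -1.36·(11/164.682) ≈ -0.091.
E_xy < 0: the goods are complements.

-0.091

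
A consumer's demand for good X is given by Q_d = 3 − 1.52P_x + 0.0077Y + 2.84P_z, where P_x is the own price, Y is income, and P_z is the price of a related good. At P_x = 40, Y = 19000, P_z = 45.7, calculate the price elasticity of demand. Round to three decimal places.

First evaluate Q_d: 3 − 1.52(40) + 0.0077(19000) + 2.84(45.7) = 3 − 60.8 + 146.3 + 129.788 = 218.288.
∂Q_d/∂P_x = −1.52, so E_p = (−1.52)·(40/218.288) ≈ -0.279.
|E_p| < 1: demand is inelastic.

-0.279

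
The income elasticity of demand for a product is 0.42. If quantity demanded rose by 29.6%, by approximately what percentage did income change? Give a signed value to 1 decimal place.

%ΔQ ≈ E × %ΔI ⇒ %ΔI = %ΔQ / E = (29.6%)/(0.42) ≈ 70.5%.

70.5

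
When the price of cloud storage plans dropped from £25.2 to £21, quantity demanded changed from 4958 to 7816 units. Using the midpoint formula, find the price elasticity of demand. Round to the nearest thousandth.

-2.461

%ΔQ = (7816 − 4958)/[(4958 + 7816)/2] = 2858/6387 ≈ 0.4475.
%ΔP = (21 − 25.2)/[(25.2 + 21)/2] = -4.2/23.1 ≈ -0.1818.
Arc elasticity E = %ΔQ/%ΔP ≈ 0.4475/-0.1818 ≈ -2.461.
|E| > 1: demand is elastic over this range.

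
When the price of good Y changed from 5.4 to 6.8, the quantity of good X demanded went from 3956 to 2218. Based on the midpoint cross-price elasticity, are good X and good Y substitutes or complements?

%ΔQ_x = (2218 − 3956)/[(3956+2218)/2] = -1738/3087 ≈ -0.5630.
%ΔP_y = (6.8 − 5.4)/[(5.4+6.8)/2] ≈ 0.2295.
E_xy = -0.5630/0.2295 ≈ -2.453.
E_xy < 0, so the goods are complements.

complements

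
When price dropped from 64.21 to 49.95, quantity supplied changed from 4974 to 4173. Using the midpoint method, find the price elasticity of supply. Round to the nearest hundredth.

%Δq = (4173 − 4974)/[(4974 + 4173)/2] = -801/4573.5 ≈ -0.1751.
%ΔP = (49.95 − 64.21)/[(64.21 + 49.95)/2] = -14.26/57.08 ≈ -0.2498.
Arc elasticity E = %Δq/%ΔP ≈ -0.1751/-0.2498 ≈ 0.70.
|E| < 1: supply is inelastic over this range.

0.70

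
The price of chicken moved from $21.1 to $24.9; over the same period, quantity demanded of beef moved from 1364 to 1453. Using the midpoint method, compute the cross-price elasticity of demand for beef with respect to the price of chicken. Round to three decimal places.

0.382

%ΔQ_x = (1453 − 1364)/[(1364+1453)/2] = 89/1408.5 ≈ 0.0632.
%ΔP_y = (24.9 − 21.1)/[(21.1+24.9)/2] ≈ 0.1652.
E_xy = 0.0632/0.1652 ≈ 0.382.
E_xy > 0, so beef and chicken are substitutes.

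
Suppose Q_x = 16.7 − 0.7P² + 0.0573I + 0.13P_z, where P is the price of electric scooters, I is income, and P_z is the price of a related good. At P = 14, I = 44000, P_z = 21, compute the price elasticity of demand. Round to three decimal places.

-0.114

At the given point, Q_x = 16.7 − 0.7(14)² + 0.0573(44000) + 0.13(21) = 16.7 − 137.2 + 2521.2 + 2.73 = 2403.43.
∂Q_x/∂P = −2·0.7·P = -19.6, so E_p = -19.6·(14/2403.43) ≈ -0.114.
|E_p| < 1: demand is inelastic.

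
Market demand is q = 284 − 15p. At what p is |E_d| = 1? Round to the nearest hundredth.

9.47

For linear demand q = a − bp, E = −bp/(a − bp). |E| = 1 ⇒ bp = a − bp ⇒ p = a/(2b).
p = 284/(2·15) ≈ 9.47.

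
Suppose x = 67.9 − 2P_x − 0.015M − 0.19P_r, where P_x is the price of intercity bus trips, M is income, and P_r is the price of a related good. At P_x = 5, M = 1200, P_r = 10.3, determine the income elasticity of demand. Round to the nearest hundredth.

-0.47

At the given point, x = 67.9 − 2(5) − 0.015(1200) − 0.19(10.3) = 67.9 − 10 − 18 − 1.957 = 37.943.
∂x/∂M = −0.015, so E_I = -0.015·(1200/37.943) ≈ -0.47.
E_I < 0: inferior good.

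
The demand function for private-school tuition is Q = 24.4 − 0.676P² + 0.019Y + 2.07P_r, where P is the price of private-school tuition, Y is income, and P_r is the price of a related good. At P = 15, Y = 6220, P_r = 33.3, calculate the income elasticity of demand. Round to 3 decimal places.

At the given point, Q = 24.4 − 0.676(15)² + 0.019(6220) + 2.07(33.3) = 24.4 − 152.1 + 118.18 + 68.931 = 59.411.
∂Q/∂Y = +0.019, so E_I = 0.019·(6220/59.411) ≈ 1.989.
E_I > 1: normal good (luxury).

1.989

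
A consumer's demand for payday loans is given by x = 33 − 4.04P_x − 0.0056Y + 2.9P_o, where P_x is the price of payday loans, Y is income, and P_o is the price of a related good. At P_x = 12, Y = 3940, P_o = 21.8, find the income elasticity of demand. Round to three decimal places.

x = 33 − 4.04(12) − 0.0056(3940) + 2.9(21.8) = 33 − 48.48 − 22.064 + 63.22 = 25.676.
∂x/∂Y = −0.0056, so E_I = -0.0056·(3940/25.676) ≈ -0.859.
E_I < 0: inferior good.

-0.859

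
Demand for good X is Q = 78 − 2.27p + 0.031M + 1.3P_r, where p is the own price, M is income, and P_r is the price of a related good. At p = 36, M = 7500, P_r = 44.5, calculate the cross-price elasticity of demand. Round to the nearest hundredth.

Q = 78 − 2.27(36) + 0.031(7500) + 1.3(44.5) = 78 − 81.72 + 232.5 + 57.85 = 286.63.
∂Q/∂P_r = +1.3, so E_xy = 1.3·(44.5/286.63) ≈ 0.20.
E_xy > 0: the goods are substitutes.

0.20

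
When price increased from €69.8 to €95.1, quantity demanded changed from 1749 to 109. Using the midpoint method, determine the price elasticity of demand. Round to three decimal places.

-5.753

%ΔQ = (109 − 1749)/[(1749 + 109)/2] = -1640/929 ≈ -1.7653.
%ΔP = (95.1 − 69.8)/[(69.8 + 95.1)/2] = 25.3/82.45 ≈ 0.3069.
Arc elasticity E = %ΔQ/%ΔP ≈ -1.7653/0.3069 ≈ -5.753.
|E| > 1: demand is elastic over this range.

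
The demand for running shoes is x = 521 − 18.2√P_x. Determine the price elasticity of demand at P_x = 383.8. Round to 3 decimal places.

-1.084

At P_x = 383.8, x = 164.4472.
dx/dP_x = −18.2/(2√P_x) = −18.2/(2·19.5908).
Point elasticity E = (dx/dP_x)·(P_x/x) = -0.4645 × 383.8/164.4472 ≈ -1.084.
|E| > 1, so demand is elastic at this price.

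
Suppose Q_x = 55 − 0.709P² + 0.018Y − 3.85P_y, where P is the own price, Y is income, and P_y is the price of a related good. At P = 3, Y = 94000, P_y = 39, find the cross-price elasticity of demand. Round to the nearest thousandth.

Evaluating quantity at (P, Y, P_y) gives Q_x = 55 − 0.709(3)² + 0.018(94000) − 3.85(39) = 55 − 6.381 + 1692 − 150.15 = 1590.469.
∂Q_x/∂P_y = −3.85, so E_xy = -3.85·(39/1590.469) ≈ -0.094.
E_xy < 0: the goods are complements.

-0.094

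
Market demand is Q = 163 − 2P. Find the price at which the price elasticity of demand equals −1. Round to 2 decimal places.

40.75

For linear demand Q = a − bP, E = −bP/(a − bP). |E| = 1 ⇒ bP = a − bP ⇒ P = a/(2b).
P = 163/(2·2) = 40.75.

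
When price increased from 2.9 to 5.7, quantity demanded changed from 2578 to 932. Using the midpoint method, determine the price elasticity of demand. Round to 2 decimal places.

-1.44

%ΔQ = (932 − 2578)/[(2578 + 932)/2] = -1646/1755 ≈ -0.9379.
%Δp = (5.7 − 2.9)/[(2.9 + 5.7)/2] = 2.8/4.3 ≈ 0.6512.
Arc elasticity E = %ΔQ/%Δp ≈ -0.9379/0.6512 ≈ -1.44.
|E| > 1: demand is elastic over this range.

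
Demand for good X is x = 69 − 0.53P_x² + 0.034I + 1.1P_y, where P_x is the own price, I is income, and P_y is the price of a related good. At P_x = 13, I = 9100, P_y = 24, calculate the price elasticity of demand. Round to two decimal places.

-0.57

x = 69 − 0.53(13)² + 0.034(9100) + 1.1(24) = 69 − 89.57 + 309.4 + 26.4 = 315.23.
∂x/∂P_x = −2·0.53·P_x = -13.78, so E_p = -13.78·(13/315.23) ≈ -0.57.
|E_p| < 1: demand is inelastic.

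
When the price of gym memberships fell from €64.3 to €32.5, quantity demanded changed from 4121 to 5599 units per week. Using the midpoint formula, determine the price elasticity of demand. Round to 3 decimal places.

-0.463

%ΔQ = (5599 − 4121)/[(4121 + 5599)/2] = 1478/4860 ≈ 0.3041.
%ΔP = (32.5 − 64.3)/[(64.3 + 32.5)/2] = -31.8/48.4 ≈ -0.6570.
Arc elasticity E = %ΔQ/%ΔP ≈ 0.3041/-0.6570 ≈ -0.463.
|E| < 1: demand is inelastic over this range.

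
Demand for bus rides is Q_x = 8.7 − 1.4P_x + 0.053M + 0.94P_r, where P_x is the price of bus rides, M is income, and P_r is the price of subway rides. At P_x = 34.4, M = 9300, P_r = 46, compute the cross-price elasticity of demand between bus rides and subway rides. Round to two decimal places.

0.09

At the given point, Q_x = 8.7 − 1.4(34.4) + 0.053(9300) + 0.94(46) = 8.7 − 48.16 + 492.9 + 43.24 = 496.68.
∂Q_x/∂P_r = +0.94, so E_xy = 0.94·(46/496.68) ≈ 0.09.
E_xy > 0: the goods are substitutes.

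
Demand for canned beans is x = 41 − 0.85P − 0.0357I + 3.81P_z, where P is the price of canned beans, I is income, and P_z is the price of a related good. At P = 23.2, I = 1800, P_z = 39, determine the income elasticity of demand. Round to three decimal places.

At the given point, x = 41 − 0.85(23.2) − 0.0357(1800) + 3.81(39) = 41 − 19.72 − 64.26 + 148.59 = 105.61.
∂x/∂I = −0.0357, so E_I = -0.0357·(1800/105.61) ≈ -0.608.
E_I < 0: inferior good.

-0.608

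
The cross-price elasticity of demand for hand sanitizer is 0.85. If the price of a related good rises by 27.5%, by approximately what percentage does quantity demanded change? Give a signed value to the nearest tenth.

23.4

%ΔQ ≈ E × %ΔP_y = (0.85) × (27.5%) ≈ 23.4%.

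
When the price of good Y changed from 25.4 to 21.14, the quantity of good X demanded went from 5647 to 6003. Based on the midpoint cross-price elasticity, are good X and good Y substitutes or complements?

complements

%ΔQ_x = (6003 − 5647)/[(5647+6003)/2] = 356/5825 ≈ 0.0611.
%ΔP_y = (21.14 − 25.4)/[(25.4+21.14)/2] ≈ -0.1831.
E_xy = 0.0611/-0.1831 ≈ -0.334.
E_xy < 0, so the goods are complements.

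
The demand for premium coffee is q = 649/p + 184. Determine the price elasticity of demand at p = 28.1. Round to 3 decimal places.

-0.112

At p = 28.1, q = 207.0961.
dq/dp = −649/p² = −0.8219.
Point elasticity E = (dq/dp)·(p/q) = -0.8219 × 28.1/207.0961 ≈ -0.112.
|E| < 1, so demand is inelastic at this price.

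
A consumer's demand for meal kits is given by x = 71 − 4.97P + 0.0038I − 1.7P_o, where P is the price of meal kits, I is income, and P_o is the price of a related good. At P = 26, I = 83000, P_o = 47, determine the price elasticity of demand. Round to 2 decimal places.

-0.73

At the given point, x = 71 − 4.97(26) + 0.0038(83000) − 1.7(47) = 71 − 129.22 + 315.4 − 79.9 = 177.28.
∂x/∂P = −4.97, so E_p = (−4.97)·(26/177.28) ≈ -0.73.
|E_p| < 1: demand is inelastic.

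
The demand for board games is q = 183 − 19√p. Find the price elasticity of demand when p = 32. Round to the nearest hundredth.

At p = 32, q = 75.5198.
dq/dp = −19/(2√p) = −19/(2·5.6569).
Point elasticity E = (dq/dp)·(p/q) = -1.6794 × 32/75.5198 ≈ -0.71.
|E| < 1, so demand is inelastic at this price.

-0.71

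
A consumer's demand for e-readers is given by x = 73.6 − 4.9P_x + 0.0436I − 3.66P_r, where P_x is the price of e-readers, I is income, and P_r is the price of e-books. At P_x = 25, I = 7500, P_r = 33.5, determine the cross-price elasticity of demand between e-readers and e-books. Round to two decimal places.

x = 73.6 − 4.9(25) + 0.0436(7500) − 3.66(33.5) = 73.6 − 122.5 + 327 − 122.61 = 155.49.
∂x/∂P_r = −3.66, so E_xy = -3.66·(33.5/155.49) ≈ -0.79.
E_xy < 0: the goods are complements.

-0.79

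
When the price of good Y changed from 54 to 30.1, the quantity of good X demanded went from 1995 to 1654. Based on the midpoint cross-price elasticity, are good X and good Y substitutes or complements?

%ΔQ_x = (1654 − 1995)/[(1995+1654)/2] = -341/1824.5 ≈ -0.1869.
%ΔP_y = (30.1 − 54)/[(54+30.1)/2] ≈ -0.5684.
E_xy = -0.1869/-0.5684 ≈ 0.329.
E_xy > 0, so the goods are substitutes.

substitutes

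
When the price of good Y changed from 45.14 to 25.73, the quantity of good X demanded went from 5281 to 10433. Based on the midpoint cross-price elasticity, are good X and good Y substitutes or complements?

%ΔQ_x = (10433 − 5281)/[(5281+10433)/2] = 5152/7857 ≈ 0.6557.
%ΔP_y = (25.73 − 45.14)/[(45.14+25.73)/2] ≈ -0.5478.
E_xy = 0.6557/-0.5478 ≈ -1.197.
E_xy < 0, so the goods are complements.

complements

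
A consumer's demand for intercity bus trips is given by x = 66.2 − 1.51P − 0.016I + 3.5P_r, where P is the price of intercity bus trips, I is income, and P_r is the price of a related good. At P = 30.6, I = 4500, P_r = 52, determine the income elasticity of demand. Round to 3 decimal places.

First evaluate x: 66.2 − 1.51(30.6) − 0.016(4500) + 3.5(52) = 66.2 − 46.206 − 72 + 182 = 129.994.
∂x/∂I = −0.016, so E_I = -0.016·(4500/129.994) ≈ -0.554.
E_I < 0: inferior good.

-0.554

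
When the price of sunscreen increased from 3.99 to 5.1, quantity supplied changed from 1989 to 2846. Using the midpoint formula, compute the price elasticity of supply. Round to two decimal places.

1.45

%ΔQ = (2846 − 1989)/[(1989 + 2846)/2] = 857/2417.5 ≈ 0.3545.
%ΔP = (5.1 − 3.99)/[(3.99 + 5.1)/2] = 1.11/4.545 ≈ 0.2442.
Arc elasticity E = %ΔQ/%ΔP ≈ 0.3545/0.2442 ≈ 1.45.
|E| > 1: supply is elastic over this range.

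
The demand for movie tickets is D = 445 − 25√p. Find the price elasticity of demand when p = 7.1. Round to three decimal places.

-0.088

At p = 7.1, D = 378.3854.
dD/dp = −25/(2√p) = −25/(2·2.6646).
Point elasticity E = (dD/dp)·(p/D) = -4.6912 × 7.1/378.3854 ≈ -0.088.
|E| < 1, so demand is inelastic at this price.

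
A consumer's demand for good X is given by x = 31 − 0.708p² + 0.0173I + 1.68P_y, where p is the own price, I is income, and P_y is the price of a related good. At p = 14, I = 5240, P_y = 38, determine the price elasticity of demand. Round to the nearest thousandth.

-5.940

Substituting, x = 31 − 0.708(14)² + 0.0173(5240) + 1.68(38) = 31 − 138.768 + 90.652 + 63.84 = 46.724.
∂x/∂p = −2·0.708·p = -19.824, so E_p = -19.824·(14/46.724) ≈ -5.940.
|E_p| > 1: demand is elastic.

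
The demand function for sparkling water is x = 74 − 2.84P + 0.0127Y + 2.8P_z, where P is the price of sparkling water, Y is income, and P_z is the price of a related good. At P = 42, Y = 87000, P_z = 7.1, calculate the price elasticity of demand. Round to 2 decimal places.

Substituting, x = 74 − 2.84(42) + 0.0127(87000) + 2.8(7.1) = 74 − 119.28 + 1104.9 + 19.88 = 1079.5.
∂x/∂P = −2.84, so E_p = (−2.84)·(42/1079.5) ≈ -0.11.
|E_p| < 1: demand is inelastic.

-0.11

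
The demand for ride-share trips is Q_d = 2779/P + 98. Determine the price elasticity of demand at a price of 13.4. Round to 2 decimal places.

-0.68

At P = 13.4, Q_d = 305.3881.
dQ_d/dP = −2779/P² = −15.4767.
Point elasticity E = (dQ_d/dP)·(P/Q_d) = -15.4767 × 13.4/305.3881 ≈ -0.68.
|E| < 1, so demand is inelastic at this price.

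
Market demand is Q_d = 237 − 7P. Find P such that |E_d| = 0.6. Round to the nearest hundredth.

12.70

Set −bP/(a − bP) = −0.6 ⇒ bP = 0.6(a − bP) ⇒ bP(1+0.6) = 0.6·a.
P = 0.6·237/(7·1.6) ≈ 12.70.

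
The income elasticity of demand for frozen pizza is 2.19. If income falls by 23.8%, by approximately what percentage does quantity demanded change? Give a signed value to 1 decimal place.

-52.1

%ΔQ ≈ E × %ΔI = (2.19) × (-23.8%) ≈ -52.1%.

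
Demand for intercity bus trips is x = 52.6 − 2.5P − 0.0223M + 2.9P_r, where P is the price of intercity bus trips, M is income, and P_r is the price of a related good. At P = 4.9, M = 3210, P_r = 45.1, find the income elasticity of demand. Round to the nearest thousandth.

-0.719

x = 52.6 − 2.5(4.9) − 0.0223(3210) + 2.9(45.1) = 52.6 − 12.25 − 71.583 + 130.79 = 99.557.
∂x/∂M = −0.0223, so E_I = -0.0223·(3210/99.557) ≈ -0.719.
E_I < 0: inferior good.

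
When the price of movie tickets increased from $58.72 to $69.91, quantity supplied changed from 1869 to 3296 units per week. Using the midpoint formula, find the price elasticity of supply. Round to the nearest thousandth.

%Δq = (3296 − 1869)/[(1869 + 3296)/2] = 1427/2582.5 ≈ 0.5526.
%ΔP = (69.91 − 58.72)/[(58.72 + 69.91)/2] = 11.19/64.315 ≈ 0.1740.
Arc elasticity E = %Δq/%ΔP ≈ 0.5526/0.1740 ≈ 3.176.
|E| > 1: supply is elastic over this range.

3.176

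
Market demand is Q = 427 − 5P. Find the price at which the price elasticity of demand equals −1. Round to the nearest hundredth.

42.70

For linear demand Q = a − bP, E = −bP/(a − bP). |E| = 1 ⇒ bP = a − bP ⇒ P = a/(2b).
P = 427/(2·5) = 42.70.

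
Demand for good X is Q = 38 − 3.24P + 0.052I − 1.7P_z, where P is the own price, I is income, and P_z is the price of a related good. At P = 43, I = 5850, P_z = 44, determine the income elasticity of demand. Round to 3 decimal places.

2.375

Substituting, Q = 38 − 3.24(43) + 0.052(5850) − 1.7(44) = 38 − 139.32 + 304.2 − 74.8 = 128.08.
∂Q/∂I = +0.052, so E_I = 0.052·(5850/128.08) ≈ 2.375.
E_I > 1: normal good (luxury).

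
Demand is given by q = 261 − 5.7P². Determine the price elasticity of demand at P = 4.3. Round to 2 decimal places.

At P = 4.3, q = 155.607.
dq/dP = −2·5.7·P = −49.02.
Point elasticity E = (dq/dP)·(P/q) = -49.02 × 4.3/155.607 ≈ -1.35.
|E| > 1, so demand is elastic at this price.

-1.35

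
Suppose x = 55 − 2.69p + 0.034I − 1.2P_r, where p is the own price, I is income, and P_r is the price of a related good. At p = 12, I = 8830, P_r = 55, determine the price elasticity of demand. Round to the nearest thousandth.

-0.126

Evaluating quantity at (p, I, P_r) gives x = 55 − 2.69(12) + 0.034(8830) − 1.2(55) = 55 − 32.28 + 300.22 − 66 = 256.94.
∂x/∂p = −2.69, so E_p = (−2.69)·(12/256.94) ≈ -0.126.
|E_p| < 1: demand is inelastic.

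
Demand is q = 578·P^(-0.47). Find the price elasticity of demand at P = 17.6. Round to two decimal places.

For a Cobb–Douglas (constant-elasticity) form q = A·P^α·…, the elasticity with respect to P equals the exponent α at every point.
Here the exponent on P is -0.47, so the price elasticity of demand is -0.47.

-0.47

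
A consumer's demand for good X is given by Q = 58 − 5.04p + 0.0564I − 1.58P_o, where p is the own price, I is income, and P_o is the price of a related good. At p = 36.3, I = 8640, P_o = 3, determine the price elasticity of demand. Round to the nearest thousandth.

Evaluating quantity at (p, I, P_o) gives Q = 58 − 5.04(36.3) + 0.0564(8640) − 1.58(3) = 58 − 182.952 + 487.296 − 4.74 = 357.604.
∂Q/∂p = −5.04, so E_p = (−5.04)·(36.3/357.604) ≈ -0.512.
|E_p| < 1: demand is inelastic.

-0.512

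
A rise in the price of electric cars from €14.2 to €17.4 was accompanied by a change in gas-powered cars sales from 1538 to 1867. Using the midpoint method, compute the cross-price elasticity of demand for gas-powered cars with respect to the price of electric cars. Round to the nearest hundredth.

0.95

%ΔQ_x = (1867 − 1538)/[(1538+1867)/2] = 329/1702.5 ≈ 0.1932.
%ΔP_y = (17.4 − 14.2)/[(14.2+17.4)/2] ≈ 0.2025.
E_xy = 0.1932/0.2025 ≈ 0.95.
E_xy > 0, so gas-powered cars and electric cars are substitutes.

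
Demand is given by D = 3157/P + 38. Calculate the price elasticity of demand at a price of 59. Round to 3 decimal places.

-0.585

At P = 59, D = 91.5085.
dD/dP = −3157/P² = −0.9069.
Point elasticity E = (dD/dP)·(P/D) = -0.9069 × 59/91.5085 ≈ -0.585.
|E| < 1, so demand is inelastic at this price.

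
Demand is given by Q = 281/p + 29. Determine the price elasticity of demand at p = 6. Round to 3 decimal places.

-0.618

At p = 6, Q = 75.8333.
dQ/dp = −281/p² = −7.8056.
Point elasticity E = (dQ/dp)·(p/Q) = -7.8056 × 6/75.8333 ≈ -0.618.
|E| < 1, so demand is inelastic at this price.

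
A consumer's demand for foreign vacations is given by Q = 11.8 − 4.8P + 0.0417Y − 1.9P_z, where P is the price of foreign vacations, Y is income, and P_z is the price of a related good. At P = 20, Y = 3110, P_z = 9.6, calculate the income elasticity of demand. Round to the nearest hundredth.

4.76

At the given point, Q = 11.8 − 4.8(20) + 0.0417(3110) − 1.9(9.6) = 11.8 − 96 + 129.687 − 18.24 = 27.247.
∂Q/∂Y = +0.0417, so E_I = 0.0417·(3110/27.247) ≈ 4.76.
E_I > 1: normal good (luxury).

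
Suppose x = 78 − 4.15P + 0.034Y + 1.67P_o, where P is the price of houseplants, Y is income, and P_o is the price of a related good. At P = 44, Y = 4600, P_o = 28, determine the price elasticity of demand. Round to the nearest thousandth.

At the given point, x = 78 − 4.15(44) + 0.034(4600) + 1.67(28) = 78 − 182.6 + 156.4 + 46.76 = 98.56.
∂x/∂P = −4.15, so E_p = (−4.15)·(44/98.56) ≈ -1.853.
|E_p| > 1: demand is elastic.

-1.853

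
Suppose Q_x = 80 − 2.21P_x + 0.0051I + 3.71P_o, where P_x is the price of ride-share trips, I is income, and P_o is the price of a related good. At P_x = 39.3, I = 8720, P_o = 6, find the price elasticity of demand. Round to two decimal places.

-1.45

At the given point, Q_x = 80 − 2.21(39.3) + 0.0051(8720) + 3.71(6) = 80 − 86.853 + 44.472 + 22.26 = 59.879.
∂Q_x/∂P_x = −2.21, so E_p = (−2.21)·(39.3/59.879) ≈ -1.45.
|E_p| > 1: demand is elastic.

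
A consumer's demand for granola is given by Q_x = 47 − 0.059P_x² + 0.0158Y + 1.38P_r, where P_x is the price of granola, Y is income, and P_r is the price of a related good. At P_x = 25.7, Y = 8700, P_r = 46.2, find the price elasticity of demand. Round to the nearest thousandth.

-0.372

At the given point, Q_x = 47 − 0.059(25.7)² + 0.0158(8700) + 1.38(46.2) = 47 − 38.9689 + 137.46 + 63.756 = 209.2471.
∂Q_x/∂P_x = −2·0.059·P_x = -3.0326, so E_p = -3.0326·(25.7/209.2471) ≈ -0.372.
|E_p| < 1: demand is inelastic.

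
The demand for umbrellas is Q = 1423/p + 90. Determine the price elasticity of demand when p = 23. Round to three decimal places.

At p = 23, Q = 151.8696.
dQ/dp = −1423/p² = −2.69.
Point elasticity E = (dQ/dp)·(p/Q) = -2.69 × 23/151.8696 ≈ -0.407.
|E| < 1, so demand is inelastic at this price.

-0.407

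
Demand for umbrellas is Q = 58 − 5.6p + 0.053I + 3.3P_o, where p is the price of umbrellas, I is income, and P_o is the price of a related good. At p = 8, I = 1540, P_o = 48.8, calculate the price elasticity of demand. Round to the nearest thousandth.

Q = 58 − 5.6(8) + 0.053(1540) + 3.3(48.8) = 58 − 44.8 + 81.62 + 161.04 = 255.86.
∂Q/∂p = −5.6, so E_p = (−5.6)·(8/255.86) ≈ -0.175.
|E_p| < 1: demand is inelastic.

-0.175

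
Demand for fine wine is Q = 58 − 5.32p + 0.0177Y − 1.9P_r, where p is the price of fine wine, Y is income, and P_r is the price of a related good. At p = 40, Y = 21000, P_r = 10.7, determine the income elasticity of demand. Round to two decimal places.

1.89

Q = 58 − 5.32(40) + 0.0177(21000) − 1.9(10.7) = 58 − 212.8 + 371.7 − 20.33 = 196.57.
∂Q/∂Y = +0.0177, so E_I = 0.0177·(21000/196.57) ≈ 1.89.
E_I > 1: normal good (luxury).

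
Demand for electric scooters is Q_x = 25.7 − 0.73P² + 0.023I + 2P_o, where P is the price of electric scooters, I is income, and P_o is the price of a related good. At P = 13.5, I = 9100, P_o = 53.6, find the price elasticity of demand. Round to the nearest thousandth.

-1.272

At the given point, Q_x = 25.7 − 0.73(13.5)² + 0.023(9100) + 2(53.6) = 25.7 − 133.0425 + 209.3 + 107.2 = 209.1575.
∂Q_x/∂P = −2·0.73·P = -19.71, so E_p = -19.71·(13.5/209.1575) ≈ -1.272.
|E_p| > 1: demand is elastic.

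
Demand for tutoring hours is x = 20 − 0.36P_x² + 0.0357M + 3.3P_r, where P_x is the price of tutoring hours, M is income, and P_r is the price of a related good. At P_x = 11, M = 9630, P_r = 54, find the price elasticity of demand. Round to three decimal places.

Evaluating quantity at (P_x, M, P_r) gives x = 20 − 0.36(11)² + 0.0357(9630) + 3.3(54) = 20 − 43.56 + 343.791 + 178.2 = 498.431.
∂x/∂P_x = −2·0.36·P_x = -7.92, so E_p = -7.92·(11/498.431) ≈ -0.175.
|E_p| < 1: demand is inelastic.

-0.175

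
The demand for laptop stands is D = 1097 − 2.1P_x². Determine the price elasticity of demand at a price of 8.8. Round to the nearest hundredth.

At P_x = 8.8, D = 934.376.
dD/dP_x = −2·2.1·P_x = −36.96.
Point elasticity E = (dD/dP_x)·(P_x/D) = -36.96 × 8.8/934.376 ≈ -0.35.
|E| < 1, so demand is inelastic at this price.

-0.35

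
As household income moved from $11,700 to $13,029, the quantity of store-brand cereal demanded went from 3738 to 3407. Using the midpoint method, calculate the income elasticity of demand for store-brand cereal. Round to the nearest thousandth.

-0.862

%ΔQ = (3407 − 3738)/[(3738+3407)/2] = -331/3572.5 ≈ -0.0927.
%ΔY = (13,029 − 11,700)/[(11,700+13,029)/2] = 1329/12364.5 ≈ 0.1075.
E_I = %ΔQ/%ΔY ≈ -0.862.
E_I < 0: inferior good.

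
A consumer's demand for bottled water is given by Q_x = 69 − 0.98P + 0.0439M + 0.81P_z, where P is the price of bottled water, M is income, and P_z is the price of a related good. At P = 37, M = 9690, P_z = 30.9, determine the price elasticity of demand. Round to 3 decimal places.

-0.075

Q_x = 69 − 0.98(37) + 0.0439(9690) + 0.81(30.9) = 69 − 36.26 + 425.391 + 25.029 = 483.16.
∂Q_x/∂P = −0.98, so E_p = (−0.98)·(37/483.16) ≈ -0.075.
|E_p| < 1: demand is inelastic.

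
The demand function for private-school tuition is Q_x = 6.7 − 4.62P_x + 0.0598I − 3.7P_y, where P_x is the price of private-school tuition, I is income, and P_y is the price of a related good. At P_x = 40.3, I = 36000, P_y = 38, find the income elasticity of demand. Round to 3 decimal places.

1.175

First evaluate Q_x: 6.7 − 4.62(40.3) + 0.0598(36000) − 3.7(38) = 6.7 − 186.186 + 2152.8 − 140.6 = 1832.714.
∂Q_x/∂I = +0.0598, so E_I = 0.0598·(36000/1832.714) ≈ 1.175.
E_I > 1: normal good (luxury).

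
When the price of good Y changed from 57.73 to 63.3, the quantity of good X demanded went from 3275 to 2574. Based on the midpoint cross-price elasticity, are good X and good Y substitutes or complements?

complements

%ΔQ_x = (2574 − 3275)/[(3275+2574)/2] = -701/2924.5 ≈ -0.2397.
%ΔP_y = (63.3 − 57.73)/[(57.73+63.3)/2] ≈ 0.0920.
E_xy = -0.2397/0.0920 ≈ -2.604.
E_xy < 0, so the goods are complements.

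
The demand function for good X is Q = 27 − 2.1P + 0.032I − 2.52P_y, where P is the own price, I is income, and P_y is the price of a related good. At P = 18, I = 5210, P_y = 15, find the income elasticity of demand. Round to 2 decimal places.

1.41

Substituting, Q = 27 − 2.1(18) + 0.032(5210) − 2.52(15) = 27 − 37.8 + 166.72 − 37.8 = 118.12.
∂Q/∂I = +0.032, so E_I = 0.032·(5210/118.12) ≈ 1.41.
E_I > 1: normal good (luxury).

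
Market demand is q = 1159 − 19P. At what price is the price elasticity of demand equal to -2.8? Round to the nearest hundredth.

44.95

Set −bP/(a − bP) = −2.8 ⇒ bP = 2.8(a − bP) ⇒ bP(1+2.8) = 2.8·a.
P = 2.8·1159/(19·3.8) ≈ 44.95.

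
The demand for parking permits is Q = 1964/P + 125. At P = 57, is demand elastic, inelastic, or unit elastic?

inelastic

At P = 57, Q = 159.4561.
dQ/dP = −1964/P² = −0.6045.
Point elasticity E = (dQ/dP)·(P/Q) = -0.6045 × 57/159.4561 ≈ -0.216.
|E| ≈ 0.216 < 1, so demand is inelastic.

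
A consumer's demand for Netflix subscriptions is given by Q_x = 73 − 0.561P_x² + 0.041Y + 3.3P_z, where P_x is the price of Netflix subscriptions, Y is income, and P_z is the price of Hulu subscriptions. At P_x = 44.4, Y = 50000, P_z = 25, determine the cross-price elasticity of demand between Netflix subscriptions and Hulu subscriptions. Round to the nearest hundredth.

Evaluating quantity at (P_x, Y, P_z) gives Q_x = 73 − 0.561(44.4)² + 0.041(50000) + 3.3(25) = 73 − 1105.933 + 2050 + 82.5 = 1099.567.
∂Q_x/∂P_z = +3.3, so E_xy = 3.3·(25/1099.567) ≈ 0.08.
E_xy > 0: the goods are substitutes.

0.08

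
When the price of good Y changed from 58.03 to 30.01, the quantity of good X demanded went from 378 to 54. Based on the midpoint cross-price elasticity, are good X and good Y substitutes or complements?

substitutes

%ΔQ_x = (54 − 378)/[(378+54)/2] = -324/216 ≈ -1.5000.
%ΔP_y = (30.01 − 58.03)/[(58.03+30.01)/2] ≈ -0.6365.
E_xy = -1.5000/-0.6365 ≈ 2.357.
E_xy > 0, so the goods are substitutes.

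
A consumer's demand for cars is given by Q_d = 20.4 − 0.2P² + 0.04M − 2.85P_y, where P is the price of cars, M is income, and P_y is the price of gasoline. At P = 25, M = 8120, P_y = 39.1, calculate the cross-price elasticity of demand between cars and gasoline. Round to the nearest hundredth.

-1.02

At the given point, Q_d = 20.4 − 0.2(25)² + 0.04(8120) − 2.85(39.1) = 20.4 − 125 + 324.8 − 111.435 = 108.765.
∂Q_d/∂P_y = −2.85, so E_xy = -2.85·(39.1/108.765) ≈ -1.02.
E_xy < 0: the goods are complements.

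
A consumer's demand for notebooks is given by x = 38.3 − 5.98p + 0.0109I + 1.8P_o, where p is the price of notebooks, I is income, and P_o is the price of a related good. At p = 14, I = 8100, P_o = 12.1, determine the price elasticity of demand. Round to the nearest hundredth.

-1.29

First evaluate x: 38.3 − 5.98(14) + 0.0109(8100) + 1.8(12.1) = 38.3 − 83.72 + 88.29 + 21.78 = 64.65.
∂x/∂p = −5.98, so E_p = (−5.98)·(14/64.65) ≈ -1.29.
|E_p| > 1: demand is elastic.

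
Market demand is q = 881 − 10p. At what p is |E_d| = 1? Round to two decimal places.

44.05

For linear demand q = a − bp, E = −bp/(a − bp). |E| = 1 ⇒ bp = a − bp ⇒ p = a/(2b).
p = 881/(2·10) = 44.05.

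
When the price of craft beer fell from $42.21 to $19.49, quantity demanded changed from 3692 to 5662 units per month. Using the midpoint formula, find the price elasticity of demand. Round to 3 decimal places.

%Δq = (5662 − 3692)/[(3692 + 5662)/2] = 1970/4677 ≈ 0.4212.
%ΔP = (19.49 − 42.21)/[(42.21 + 19.49)/2] = -22.72/30.85 ≈ -0.7365.
Arc elasticity E = %Δq/%ΔP ≈ 0.4212/-0.7365 ≈ -0.572.
|E| < 1: demand is inelastic over this range.

-0.572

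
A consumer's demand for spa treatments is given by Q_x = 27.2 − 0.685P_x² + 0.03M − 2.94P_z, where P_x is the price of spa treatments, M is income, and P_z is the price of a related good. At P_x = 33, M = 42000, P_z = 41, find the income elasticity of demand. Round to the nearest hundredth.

3.00

Q_x = 27.2 − 0.685(33)² + 0.03(42000) − 2.94(41) = 27.2 − 745.965 + 1260 − 120.54 = 420.695.
∂Q_x/∂M = +0.03, so E_I = 0.03·(42000/420.695) ≈ 3.00.
E_I > 1: normal good (luxury).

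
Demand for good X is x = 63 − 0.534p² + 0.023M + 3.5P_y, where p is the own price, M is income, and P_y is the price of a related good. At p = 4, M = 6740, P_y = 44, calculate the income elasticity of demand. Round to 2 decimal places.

Substituting, x = 63 − 0.534(4)² + 0.023(6740) + 3.5(44) = 63 − 8.544 + 155.02 + 154 = 363.476.
∂x/∂M = +0.023, so E_I = 0.023·(6740/363.476) ≈ 0.43.
E_I ∈ (0,1): normal good (necessity).

0.43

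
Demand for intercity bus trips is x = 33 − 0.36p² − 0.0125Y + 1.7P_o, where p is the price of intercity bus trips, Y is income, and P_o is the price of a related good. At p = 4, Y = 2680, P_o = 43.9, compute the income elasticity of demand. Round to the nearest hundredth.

-0.49

Evaluating quantity at (p, Y, P_o) gives x = 33 − 0.36(4)² − 0.0125(2680) + 1.7(43.9) = 33 − 5.76 − 33.5 + 74.63 = 68.37.
∂x/∂Y = −0.0125, so E_I = -0.0125·(2680/68.37) ≈ -0.49.
E_I < 0: inferior good.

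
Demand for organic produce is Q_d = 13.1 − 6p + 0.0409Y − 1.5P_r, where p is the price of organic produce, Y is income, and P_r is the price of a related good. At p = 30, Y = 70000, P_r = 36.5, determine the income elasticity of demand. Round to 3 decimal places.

1.084

First evaluate Q_d: 13.1 − 6(30) + 0.0409(70000) − 1.5(36.5) = 13.1 − 180 + 2863 − 54.75 = 2641.35.
∂Q_d/∂Y = +0.0409, so E_I = 0.0409·(70000/2641.35) ≈ 1.084.
E_I > 1: normal good (luxury).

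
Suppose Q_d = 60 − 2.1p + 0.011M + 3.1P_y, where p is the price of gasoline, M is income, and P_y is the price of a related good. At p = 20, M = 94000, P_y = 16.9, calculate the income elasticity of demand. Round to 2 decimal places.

Evaluating quantity at (p, M, P_y) gives Q_d = 60 − 2.1(20) + 0.011(94000) + 3.1(16.9) = 60 − 42 + 1034 + 52.39 = 1104.39.
∂Q_d/∂M = +0.011, so E_I = 0.011·(94000/1104.39) ≈ 0.94.
E_I ∈ (0,1): normal good (necessity).

0.94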